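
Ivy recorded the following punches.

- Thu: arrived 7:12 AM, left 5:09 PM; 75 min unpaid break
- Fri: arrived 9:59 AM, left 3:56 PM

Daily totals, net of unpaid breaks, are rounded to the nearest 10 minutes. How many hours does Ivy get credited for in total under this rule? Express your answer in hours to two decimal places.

Thu: 7:12 AM–5:09 PM = 9 h 57 min − 75 min = 8 h 42 min → rounds to 8 h 40 min
Fri: 9:59 AM–3:56 PM = 5 h 57 min → rounds to 6 h 0 min
Total credited: 14 h 40 min.

14.67 hours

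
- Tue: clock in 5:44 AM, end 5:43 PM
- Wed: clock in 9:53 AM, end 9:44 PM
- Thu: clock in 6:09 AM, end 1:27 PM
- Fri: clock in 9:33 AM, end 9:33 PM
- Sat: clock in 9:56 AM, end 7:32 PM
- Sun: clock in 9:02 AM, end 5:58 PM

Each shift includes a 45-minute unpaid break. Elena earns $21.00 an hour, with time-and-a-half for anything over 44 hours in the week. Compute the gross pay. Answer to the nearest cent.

Tue: 5:44 AM–5:43 PM = 11 h 59 min; less 45 min break → 11 h 14 min
Wed: 9:53 AM–9:44 PM = 11 h 51 min; less 45 min break → 11 h 6 min
Thu: 6:09 AM–1:27 PM = 7 h 18 min; less 45 min break → 6 h 33 min
Fri: 9:33 AM–9:33 PM = 12 h 0 min; less 45 min break → 11 h 15 min
Sat: 9:56 AM–7:32 PM = 9 h 36 min; less 45 min break → 8 h 51 min
Sun: 9:02 AM–5:58 PM = 8 h 56 min; less 45 min break → 8 h 11 min
Total worked: 57 h 10 min = 3430 min.
Regular 44 h 0 min = 2640 min at $21.00/h; overtime 13 h 10 min = 790 min at $31.50/h.
Pay = (2640 × $21.00 + 790 × $31.50) ÷ 60 = $1338.75.

$1338.75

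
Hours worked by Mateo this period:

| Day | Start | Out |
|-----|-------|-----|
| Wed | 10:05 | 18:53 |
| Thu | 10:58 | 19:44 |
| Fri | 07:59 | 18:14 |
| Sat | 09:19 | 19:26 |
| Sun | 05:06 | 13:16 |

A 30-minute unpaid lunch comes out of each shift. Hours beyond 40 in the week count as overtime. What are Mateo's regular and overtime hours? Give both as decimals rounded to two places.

Wed: 10:05–18:53 = 8 h 48 min; less 30 min break → 8 h 18 min
Thu: 10:58–19:44 = 8 h 46 min; less 30 min break → 8 h 16 min
Fri: 07:59–18:14 = 10 h 15 min; less 30 min break → 9 h 45 min
Sat: 09:19–19:26 = 10 h 7 min; less 30 min break → 9 h 37 min
Sun: 05:06–13:16 = 8 h 10 min; less 30 min break → 7 h 40 min
Total worked: 43 h 36 min = 43.60 h.
Threshold 40 h → overtime 3 h 36 min, regular 40 h 0 min.

Regular 40.00 hours, overtime 3.60 hours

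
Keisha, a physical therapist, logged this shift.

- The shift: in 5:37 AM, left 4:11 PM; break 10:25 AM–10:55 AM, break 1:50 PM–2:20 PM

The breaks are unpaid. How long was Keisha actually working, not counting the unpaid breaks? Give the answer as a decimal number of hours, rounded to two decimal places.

The shift: 5:37 AM–4:11 PM = 10 h 34 min; less 60 min break → 9 h 34 min

9.57 hours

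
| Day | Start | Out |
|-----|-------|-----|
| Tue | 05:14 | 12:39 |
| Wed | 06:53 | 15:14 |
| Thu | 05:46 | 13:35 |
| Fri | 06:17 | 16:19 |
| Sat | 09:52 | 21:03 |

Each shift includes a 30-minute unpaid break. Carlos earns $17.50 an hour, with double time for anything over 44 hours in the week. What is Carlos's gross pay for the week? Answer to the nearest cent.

$740.25

Tue: 05:14–12:39 = 7 h 25 min; less 30 min break → 6 h 55 min
Wed: 06:53–15:14 = 8 h 21 min; less 30 min break → 7 h 51 min
Thu: 05:46–13:35 = 7 h 49 min; less 30 min break → 7 h 19 min
Fri: 06:17–16:19 = 10 h 2 min; less 30 min break → 9 h 32 min
Sat: 09:52–21:03 = 11 h 11 min; less 30 min break → 10 h 41 min
Total worked: 42 h 18 min = 2538 min.
Regular 42 h 18 min = 2538 min at $17.50/h; overtime 0 h 0 min = 0 min at $35.00/h.
Pay = (2538 × $17.50 + 0 × $35.00) ÷ 60 = $740.25.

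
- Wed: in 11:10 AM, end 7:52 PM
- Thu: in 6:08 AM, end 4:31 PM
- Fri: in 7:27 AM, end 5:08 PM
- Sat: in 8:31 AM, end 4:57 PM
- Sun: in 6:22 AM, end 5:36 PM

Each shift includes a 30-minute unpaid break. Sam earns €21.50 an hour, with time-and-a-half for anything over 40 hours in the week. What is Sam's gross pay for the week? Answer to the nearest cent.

€1051.35

Wed: 11:10 AM–7:52 PM = 8 h 42 min; less 30 min break → 8 h 12 min
Thu: 6:08 AM–4:31 PM = 10 h 23 min; less 30 min break → 9 h 53 min
Fri: 7:27 AM–5:08 PM = 9 h 41 min; less 30 min break → 9 h 11 min
Sat: 8:31 AM–4:57 PM = 8 h 26 min; less 30 min break → 7 h 56 min
Sun: 6:22 AM–5:36 PM = 11 h 14 min; less 30 min break → 10 h 44 min
Total worked: 45 h 56 min = 2756 min.
Regular 40 h 0 min = 2400 min at €21.50/h; overtime 5 h 56 min = 356 min at €32.25/h.
Pay = (2400 × €21.50 + 356 × €32.25) ÷ 60 = €1051.35.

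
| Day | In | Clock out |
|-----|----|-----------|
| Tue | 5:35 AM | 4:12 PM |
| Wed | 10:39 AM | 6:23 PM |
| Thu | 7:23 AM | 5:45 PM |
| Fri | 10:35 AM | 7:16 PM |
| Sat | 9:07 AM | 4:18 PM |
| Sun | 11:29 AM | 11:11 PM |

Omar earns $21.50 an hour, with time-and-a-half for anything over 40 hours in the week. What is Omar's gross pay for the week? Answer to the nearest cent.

$1385.14

Tue: 5:35 AM–4:12 PM = 10 h 37 min
Wed: 10:39 AM–6:23 PM = 7 h 44 min
Thu: 7:23 AM–5:45 PM = 10 h 22 min
Fri: 10:35 AM–7:16 PM = 8 h 41 min
Sat: 9:07 AM–4:18 PM = 7 h 11 min
Sun: 11:29 AM–11:11 PM = 11 h 42 min
Total worked: 56 h 17 min = 3377 min.
Regular 40 h 0 min = 2400 min at $21.50/h; overtime 16 h 17 min = 977 min at $32.25/h.
Pay = (2400 × $21.50 + 977 × $32.25) ÷ 60 = $1385.14.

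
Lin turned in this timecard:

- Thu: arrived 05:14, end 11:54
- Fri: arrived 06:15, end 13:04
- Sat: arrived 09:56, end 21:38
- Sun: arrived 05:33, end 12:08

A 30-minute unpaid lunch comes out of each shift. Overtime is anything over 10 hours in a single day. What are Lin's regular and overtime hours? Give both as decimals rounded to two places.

Thu: 05:14–11:54 = 6 h 40 min; less 30 min break → 6 h 10 min
Fri: 06:15–13:04 = 6 h 49 min; less 30 min break → 6 h 19 min
Sat: 09:56–21:38 = 11 h 42 min; less 30 min break → 11 h 12 min
Sun: 05:33–12:08 = 6 h 35 min; less 30 min break → 6 h 5 min
Thu reg 6 h 10 min / OT 0 h 0 min; Fri reg 6 h 19 min / OT 0 h 0 min; Sat reg 10 h 0 min / OT 1 h 12 min; Sun reg 6 h 5 min / OT 0 h 0 min.
Totals: regular 28 h 34 min, overtime 1 h 12 min.

Regular 28.57 hours, overtime 1.20 hours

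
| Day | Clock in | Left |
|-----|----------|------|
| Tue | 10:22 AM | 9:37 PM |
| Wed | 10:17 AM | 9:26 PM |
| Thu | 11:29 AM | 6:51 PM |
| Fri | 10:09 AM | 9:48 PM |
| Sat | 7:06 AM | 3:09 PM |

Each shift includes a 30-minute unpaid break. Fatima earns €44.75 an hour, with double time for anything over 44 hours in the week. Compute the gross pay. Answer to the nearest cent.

€2234.52

Tue: 10:22 AM–9:37 PM = 11 h 15 min; less 30 min break → 10 h 45 min
Wed: 10:17 AM–9:26 PM = 11 h 9 min; less 30 min break → 10 h 39 min
Thu: 11:29 AM–6:51 PM = 7 h 22 min; less 30 min break → 6 h 52 min
Fri: 10:09 AM–9:48 PM = 11 h 39 min; less 30 min break → 11 h 9 min
Sat: 7:06 AM–3:09 PM = 8 h 3 min; less 30 min break → 7 h 33 min
Total worked: 46 h 58 min = 2818 min.
Regular 44 h 0 min = 2640 min at €44.75/h; overtime 2 h 58 min = 178 min at €89.50/h.
Pay = (2640 × €44.75 + 178 × €89.50) ÷ 60 = €2234.52.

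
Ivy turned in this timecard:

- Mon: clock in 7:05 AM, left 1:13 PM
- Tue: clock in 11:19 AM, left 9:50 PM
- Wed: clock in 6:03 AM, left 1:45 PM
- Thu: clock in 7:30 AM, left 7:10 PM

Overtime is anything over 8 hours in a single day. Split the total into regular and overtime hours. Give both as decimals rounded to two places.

Regular 29.83 hours, overtime 6.18 hours

Mon: 7:05 AM–1:13 PM = 6 h 8 min
Tue: 11:19 AM–9:50 PM = 10 h 31 min
Wed: 6:03 AM–1:45 PM = 7 h 42 min
Thu: 7:30 AM–7:10 PM = 11 h 40 min
Mon reg 6 h 8 min / OT 0 h 0 min; Tue reg 8 h 0 min / OT 2 h 31 min; Wed reg 7 h 42 min / OT 0 h 0 min; Thu reg 8 h 0 min / OT 3 h 40 min.
Totals: regular 29 h 50 min, overtime 6 h 11 min.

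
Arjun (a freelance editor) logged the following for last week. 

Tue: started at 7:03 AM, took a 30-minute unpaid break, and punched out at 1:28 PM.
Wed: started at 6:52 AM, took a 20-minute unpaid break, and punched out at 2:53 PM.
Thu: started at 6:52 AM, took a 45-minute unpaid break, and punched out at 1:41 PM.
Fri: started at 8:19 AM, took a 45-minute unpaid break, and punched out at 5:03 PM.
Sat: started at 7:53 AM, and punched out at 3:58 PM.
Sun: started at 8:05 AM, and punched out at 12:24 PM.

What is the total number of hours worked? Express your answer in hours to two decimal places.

40.05 hours

Tue: 7:03 AM–1:28 PM = 6 h 25 min; less 30 min break → 5 h 55 min
Wed: 6:52 AM–2:53 PM = 8 h 1 min; less 20 min break → 7 h 41 min
Thu: 6:52 AM–1:41 PM = 6 h 49 min; less 45 min break → 6 h 4 min
Fri: 8:19 AM–5:03 PM = 8 h 44 min; less 45 min break → 7 h 59 min
Sat: 7:53 AM–3:58 PM = 8 h 5 min
Sun: 8:05 AM–12:24 PM = 4 h 19 min
Total: 5 h 55 min + 7 h 41 min + 6 h 4 min + 7 h 59 min + 8 h 5 min + 4 h 19 min = 40 h 3 min.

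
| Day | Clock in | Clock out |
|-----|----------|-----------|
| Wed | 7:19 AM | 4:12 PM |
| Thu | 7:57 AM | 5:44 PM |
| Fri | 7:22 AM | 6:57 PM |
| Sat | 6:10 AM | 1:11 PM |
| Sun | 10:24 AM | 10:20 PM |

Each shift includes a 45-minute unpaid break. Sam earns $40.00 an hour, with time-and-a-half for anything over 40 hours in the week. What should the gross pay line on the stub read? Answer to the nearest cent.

$1927.00

Wed: 7:19 AM–4:12 PM = 8 h 53 min; less 45 min break → 8 h 8 min
Thu: 7:57 AM–5:44 PM = 9 h 47 min; less 45 min break → 9 h 2 min
Fri: 7:22 AM–6:57 PM = 11 h 35 min; less 45 min break → 10 h 50 min
Sat: 6:10 AM–1:11 PM = 7 h 1 min; less 45 min break → 6 h 16 min
Sun: 10:24 AM–10:20 PM = 11 h 56 min; less 45 min break → 11 h 11 min
Total worked: 45 h 27 min = 2727 min.
Regular 40 h 0 min = 2400 min at $40.00/h; overtime 5 h 27 min = 327 min at $60.00/h.
Pay = (2400 × $40.00 + 327 × $60.00) ÷ 60 = $1927.00.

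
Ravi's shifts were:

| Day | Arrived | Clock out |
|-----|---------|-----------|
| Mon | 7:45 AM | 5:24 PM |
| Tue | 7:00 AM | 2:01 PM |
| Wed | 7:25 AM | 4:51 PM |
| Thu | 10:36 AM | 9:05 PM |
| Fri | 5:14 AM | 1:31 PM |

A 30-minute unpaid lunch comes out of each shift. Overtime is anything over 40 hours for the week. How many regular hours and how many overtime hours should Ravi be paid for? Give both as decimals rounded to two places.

Mon: 7:45 AM–5:24 PM = 9 h 39 min; less 30 min break → 9 h 9 min
Tue: 7:00 AM–2:01 PM = 7 h 1 min; less 30 min break → 6 h 31 min
Wed: 7:25 AM–4:51 PM = 9 h 26 min; less 30 min break → 8 h 56 min
Thu: 10:36 AM–9:05 PM = 10 h 29 min; less 30 min break → 9 h 59 min
Fri: 5:14 AM–1:31 PM = 8 h 17 min; less 30 min break → 7 h 47 min
Total worked: 42 h 22 min = 42.37 h.
Threshold 40 h → overtime 2 h 22 min, regular 40 h 0 min.

Regular 40.00 hours, overtime 2.37 hours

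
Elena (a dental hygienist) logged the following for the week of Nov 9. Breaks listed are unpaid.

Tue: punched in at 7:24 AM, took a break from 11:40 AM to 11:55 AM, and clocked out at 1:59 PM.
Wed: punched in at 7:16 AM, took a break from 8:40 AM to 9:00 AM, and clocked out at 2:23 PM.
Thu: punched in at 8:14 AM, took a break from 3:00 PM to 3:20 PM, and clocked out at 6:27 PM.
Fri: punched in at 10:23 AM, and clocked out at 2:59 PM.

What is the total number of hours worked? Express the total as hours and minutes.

27 h 36 min

Tue: 7:24 AM–1:59 PM = 6 h 35 min; less 15 min break → 6 h 20 min
Wed: 7:16 AM–2:23 PM = 7 h 7 min; less 20 min break → 6 h 47 min
Thu: 8:14 AM–6:27 PM = 10 h 13 min; less 20 min break → 9 h 53 min
Fri: 10:23 AM–2:59 PM = 4 h 36 min
Total: 6 h 20 min + 6 h 47 min + 9 h 53 min + 4 h 36 min = 27 h 36 min.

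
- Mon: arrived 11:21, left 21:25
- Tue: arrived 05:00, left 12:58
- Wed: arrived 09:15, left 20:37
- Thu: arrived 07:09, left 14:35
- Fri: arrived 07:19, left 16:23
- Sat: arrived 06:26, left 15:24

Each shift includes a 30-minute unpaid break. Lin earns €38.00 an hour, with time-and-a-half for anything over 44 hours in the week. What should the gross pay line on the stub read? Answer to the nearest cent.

€2120.40

Mon: 11:21–21:25 = 10 h 4 min; less 30 min break → 9 h 34 min
Tue: 05:00–12:58 = 7 h 58 min; less 30 min break → 7 h 28 min
Wed: 09:15–20:37 = 11 h 22 min; less 30 min break → 10 h 52 min
Thu: 07:09–14:35 = 7 h 26 min; less 30 min break → 6 h 56 min
Fri: 07:19–16:23 = 9 h 4 min; less 30 min break → 8 h 34 min
Sat: 06:26–15:24 = 8 h 58 min; less 30 min break → 8 h 28 min
Total worked: 51 h 52 min = 3112 min.
Regular 44 h 0 min = 2640 min at €38.00/h; overtime 7 h 52 min = 472 min at €57.00/h.
Pay = (2640 × €38.00 + 472 × €57.00) ÷ 60 = €2120.40.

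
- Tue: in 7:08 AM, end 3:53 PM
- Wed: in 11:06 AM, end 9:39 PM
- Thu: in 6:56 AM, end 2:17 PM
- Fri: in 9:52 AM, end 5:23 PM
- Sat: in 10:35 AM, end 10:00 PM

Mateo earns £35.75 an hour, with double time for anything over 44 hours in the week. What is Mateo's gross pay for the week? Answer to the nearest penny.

Tue: 7:08 AM–3:53 PM = 8 h 45 min
Wed: 11:06 AM–9:39 PM = 10 h 33 min
Thu: 6:56 AM–2:17 PM = 7 h 21 min
Fri: 9:52 AM–5:23 PM = 7 h 31 min
Sat: 10:35 AM–10:00 PM = 11 h 25 min
Total worked: 45 h 35 min = 2735 min.
Regular 44 h 0 min = 2640 min at £35.75/h; overtime 1 h 35 min = 95 min at £71.50/h.
Pay = (2640 × £35.75 + 95 × £71.50) ÷ 60 = £1686.21.

£1686.21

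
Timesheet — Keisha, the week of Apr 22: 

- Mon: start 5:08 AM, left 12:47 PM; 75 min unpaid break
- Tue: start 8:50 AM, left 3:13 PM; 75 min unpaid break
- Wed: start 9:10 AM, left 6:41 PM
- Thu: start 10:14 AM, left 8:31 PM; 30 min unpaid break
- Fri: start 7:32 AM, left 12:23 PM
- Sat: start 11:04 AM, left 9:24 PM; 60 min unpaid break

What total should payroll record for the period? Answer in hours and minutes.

45 h 1 min

Mon: 5:08 AM–12:47 PM = 7 h 39 min; less 75 min break → 6 h 24 min
Tue: 8:50 AM–3:13 PM = 6 h 23 min; less 75 min break → 5 h 8 min
Wed: 9:10 AM–6:41 PM = 9 h 31 min
Thu: 10:14 AM–8:31 PM = 10 h 17 min; less 30 min break → 9 h 47 min
Fri: 7:32 AM–12:23 PM = 4 h 51 min
Sat: 11:04 AM–9:24 PM = 10 h 20 min; less 60 min break → 9 h 20 min
Total: 6 h 24 min + 5 h 8 min + 9 h 31 min + 9 h 47 min + 4 h 51 min + 9 h 20 min = 45 h 1 min.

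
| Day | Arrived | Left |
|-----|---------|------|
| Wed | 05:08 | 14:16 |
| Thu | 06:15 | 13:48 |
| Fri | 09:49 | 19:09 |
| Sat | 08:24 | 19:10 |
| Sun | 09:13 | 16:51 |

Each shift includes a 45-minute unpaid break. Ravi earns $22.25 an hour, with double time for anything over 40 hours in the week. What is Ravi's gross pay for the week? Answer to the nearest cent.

Wed: 05:08–14:16 = 9 h 8 min; less 45 min break → 8 h 23 min
Thu: 06:15–13:48 = 7 h 33 min; less 45 min break → 6 h 48 min
Fri: 09:49–19:09 = 9 h 20 min; less 45 min break → 8 h 35 min
Sat: 08:24–19:10 = 10 h 46 min; less 45 min break → 10 h 1 min
Sun: 09:13–16:51 = 7 h 38 min; less 45 min break → 6 h 53 min
Total worked: 40 h 40 min = 2440 min.
Regular 40 h 0 min = 2400 min at $22.25/h; overtime 0 h 40 min = 40 min at $44.50/h.
Pay = (2400 × $22.25 + 40 × $44.50) ÷ 60 = $919.67.

$919.67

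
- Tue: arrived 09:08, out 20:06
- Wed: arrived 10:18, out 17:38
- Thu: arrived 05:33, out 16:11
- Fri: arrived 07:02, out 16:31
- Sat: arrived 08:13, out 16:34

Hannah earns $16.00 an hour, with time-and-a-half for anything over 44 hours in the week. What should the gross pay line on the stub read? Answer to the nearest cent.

Tue: 09:08–20:06 = 10 h 58 min
Wed: 10:18–17:38 = 7 h 20 min
Thu: 05:33–16:11 = 10 h 38 min
Fri: 07:02–16:31 = 9 h 29 min
Sat: 08:13–16:34 = 8 h 21 min
Total worked: 46 h 46 min = 2806 min.
Regular 44 h 0 min = 2640 min at $16.00/h; overtime 2 h 46 min = 166 min at $24.00/h.
Pay = (2640 × $16.00 + 166 × $24.00) ÷ 60 = $770.40.

$770.40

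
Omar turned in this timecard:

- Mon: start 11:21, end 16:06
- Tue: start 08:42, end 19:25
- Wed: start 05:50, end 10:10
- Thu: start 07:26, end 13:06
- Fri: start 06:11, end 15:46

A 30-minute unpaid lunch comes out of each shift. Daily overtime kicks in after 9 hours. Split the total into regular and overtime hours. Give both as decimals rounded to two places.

Mon: 11:21–16:06 = 4 h 45 min; less 30 min break → 4 h 15 min
Tue: 08:42–19:25 = 10 h 43 min; less 30 min break → 10 h 13 min
Wed: 05:50–10:10 = 4 h 20 min; less 30 min break → 3 h 50 min
Thu: 07:26–13:06 = 5 h 40 min; less 30 min break → 5 h 10 min
Fri: 06:11–15:46 = 9 h 35 min; less 30 min break → 9 h 5 min
Mon reg 4 h 15 min / OT 0 h 0 min; Tue reg 9 h 0 min / OT 1 h 13 min; Wed reg 3 h 50 min / OT 0 h 0 min; Thu reg 5 h 10 min / OT 0 h 0 min; Fri reg 9 h 0 min / OT 0 h 5 min.
Totals: regular 31 h 15 min, overtime 1 h 18 min.

Regular 31.25 hours, overtime 1.30 hours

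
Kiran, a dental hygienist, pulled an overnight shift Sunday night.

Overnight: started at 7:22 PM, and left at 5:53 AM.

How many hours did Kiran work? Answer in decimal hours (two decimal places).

Overnight: 7:22 PM → midnight = 4 h 38 min; midnight → 5:53 AM = 5 h 53 min; span 10 h 31 min

10.52 hours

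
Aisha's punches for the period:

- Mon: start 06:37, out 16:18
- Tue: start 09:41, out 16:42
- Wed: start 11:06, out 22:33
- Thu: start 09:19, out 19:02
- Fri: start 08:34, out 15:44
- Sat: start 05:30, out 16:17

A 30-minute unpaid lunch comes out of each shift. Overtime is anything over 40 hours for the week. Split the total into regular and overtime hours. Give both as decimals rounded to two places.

Mon: 06:37–16:18 = 9 h 41 min; less 30 min break → 9 h 11 min
Tue: 09:41–16:42 = 7 h 1 min; less 30 min break → 6 h 31 min
Wed: 11:06–22:33 = 11 h 27 min; less 30 min break → 10 h 57 min
Thu: 09:19–19:02 = 9 h 43 min; less 30 min break → 9 h 13 min
Fri: 08:34–15:44 = 7 h 10 min; less 30 min break → 6 h 40 min
Sat: 05:30–16:17 = 10 h 47 min; less 30 min break → 10 h 17 min
Total worked: 52 h 49 min = 52.82 h.
Threshold 40 h → overtime 12 h 49 min, regular 40 h 0 min.

Regular 40.00 hours, overtime 12.82 hours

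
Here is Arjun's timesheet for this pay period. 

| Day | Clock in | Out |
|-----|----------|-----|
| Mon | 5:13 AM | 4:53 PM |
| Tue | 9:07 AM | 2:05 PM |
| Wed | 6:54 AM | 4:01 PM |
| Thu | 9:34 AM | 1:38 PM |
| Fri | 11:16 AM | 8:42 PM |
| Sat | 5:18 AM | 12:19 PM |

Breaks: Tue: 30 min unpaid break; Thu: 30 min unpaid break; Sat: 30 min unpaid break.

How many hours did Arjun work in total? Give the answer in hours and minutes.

Mon: 5:13 AM–4:53 PM = 11 h 40 min
Tue: 9:07 AM–2:05 PM = 4 h 58 min; less 30 min break → 4 h 28 min
Wed: 6:54 AM–4:01 PM = 9 h 7 min
Thu: 9:34 AM–1:38 PM = 4 h 4 min; less 30 min break → 3 h 34 min
Fri: 11:16 AM–8:42 PM = 9 h 26 min
Sat: 5:18 AM–12:19 PM = 7 h 1 min; less 30 min break → 6 h 31 min
Total: 11 h 40 min + 4 h 28 min + 9 h 7 min + 3 h 34 min + 9 h 26 min + 6 h 31 min = 44 h 46 min.

44 h 46 min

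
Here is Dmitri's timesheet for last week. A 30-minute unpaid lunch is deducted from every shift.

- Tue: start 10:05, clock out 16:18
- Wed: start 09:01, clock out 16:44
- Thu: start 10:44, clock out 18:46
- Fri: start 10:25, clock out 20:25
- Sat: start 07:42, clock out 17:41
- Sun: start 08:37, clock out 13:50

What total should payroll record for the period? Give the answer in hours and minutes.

Tue: 10:05–16:18 = 6 h 13 min; less 30 min break → 5 h 43 min
Wed: 09:01–16:44 = 7 h 43 min; less 30 min break → 7 h 13 min
Thu: 10:44–18:46 = 8 h 2 min; less 30 min break → 7 h 32 min
Fri: 10:25–20:25 = 10 h 0 min; less 30 min break → 9 h 30 min
Sat: 07:42–17:41 = 9 h 59 min; less 30 min break → 9 h 29 min
Sun: 08:37–13:50 = 5 h 13 min; less 30 min break → 4 h 43 min
Total: 5 h 43 min + 7 h 13 min + 7 h 32 min + 9 h 30 min + 9 h 29 min + 4 h 43 min = 44 h 10 min.

44 h 10 min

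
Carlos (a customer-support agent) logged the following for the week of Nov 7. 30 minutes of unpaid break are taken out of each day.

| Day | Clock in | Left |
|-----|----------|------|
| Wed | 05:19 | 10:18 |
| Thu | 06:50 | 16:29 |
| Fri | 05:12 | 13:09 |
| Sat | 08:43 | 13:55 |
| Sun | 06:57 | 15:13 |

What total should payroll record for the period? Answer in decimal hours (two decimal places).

33.55 hours

Wed: 05:19–10:18 = 4 h 59 min; less 30 min break → 4 h 29 min
Thu: 06:50–16:29 = 9 h 39 min; less 30 min break → 9 h 9 min
Fri: 05:12–13:09 = 7 h 57 min; less 30 min break → 7 h 27 min
Sat: 08:43–13:55 = 5 h 12 min; less 30 min break → 4 h 42 min
Sun: 06:57–15:13 = 8 h 16 min; less 30 min break → 7 h 46 min
Total: 4 h 29 min + 9 h 9 min + 7 h 27 min + 4 h 42 min + 7 h 46 min = 33 h 33 min.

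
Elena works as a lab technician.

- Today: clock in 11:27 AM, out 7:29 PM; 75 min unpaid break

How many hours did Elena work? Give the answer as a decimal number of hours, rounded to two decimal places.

Today: 11:27 AM–7:29 PM = 8 h 2 min; less 75 min break → 6 h 47 min

6.78 hours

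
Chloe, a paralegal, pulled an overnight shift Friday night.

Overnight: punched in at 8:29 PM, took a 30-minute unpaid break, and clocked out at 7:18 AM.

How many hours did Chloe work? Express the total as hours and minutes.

10 h 19 min

Overnight: 8:29 PM → midnight = 3 h 31 min; midnight → 7:18 AM = 7 h 18 min; span 10 h 49 min; less 30 min break → 10 h 19 min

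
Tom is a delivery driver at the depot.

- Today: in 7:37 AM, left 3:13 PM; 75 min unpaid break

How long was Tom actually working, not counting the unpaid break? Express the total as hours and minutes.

6 h 21 min

Today: 7:37 AM–3:13 PM = 7 h 36 min; less 75 min break → 6 h 21 min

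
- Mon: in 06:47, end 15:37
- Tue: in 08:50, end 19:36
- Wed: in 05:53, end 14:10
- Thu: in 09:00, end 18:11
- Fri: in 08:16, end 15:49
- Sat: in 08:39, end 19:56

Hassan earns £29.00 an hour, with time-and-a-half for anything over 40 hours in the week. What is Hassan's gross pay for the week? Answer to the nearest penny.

£1851.65

Mon: 06:47–15:37 = 8 h 50 min
Tue: 08:50–19:36 = 10 h 46 min
Wed: 05:53–14:10 = 8 h 17 min
Thu: 09:00–18:11 = 9 h 11 min
Fri: 08:16–15:49 = 7 h 33 min
Sat: 08:39–19:56 = 11 h 17 min
Total worked: 55 h 54 min = 3354 min.
Regular 40 h 0 min = 2400 min at £29.00/h; overtime 15 h 54 min = 954 min at £43.50/h.
Pay = (2400 × £29.00 + 954 × £43.50) ÷ 60 = £1851.65.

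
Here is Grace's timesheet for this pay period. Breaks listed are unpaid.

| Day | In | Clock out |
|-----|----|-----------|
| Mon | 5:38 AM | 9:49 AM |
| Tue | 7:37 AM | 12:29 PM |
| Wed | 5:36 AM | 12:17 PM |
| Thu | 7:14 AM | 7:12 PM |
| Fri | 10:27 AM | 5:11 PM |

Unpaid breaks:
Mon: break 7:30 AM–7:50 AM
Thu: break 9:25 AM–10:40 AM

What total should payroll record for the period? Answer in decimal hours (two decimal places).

Mon: 5:38 AM–9:49 AM = 4 h 11 min; less 20 min break → 3 h 51 min
Tue: 7:37 AM–12:29 PM = 4 h 52 min
Wed: 5:36 AM–12:17 PM = 6 h 41 min
Thu: 7:14 AM–7:12 PM = 11 h 58 min; less 75 min break → 10 h 43 min
Fri: 10:27 AM–5:11 PM = 6 h 44 min
Total: 3 h 51 min + 4 h 52 min + 6 h 41 min + 10 h 43 min + 6 h 44 min = 32 h 51 min.

32.85 hours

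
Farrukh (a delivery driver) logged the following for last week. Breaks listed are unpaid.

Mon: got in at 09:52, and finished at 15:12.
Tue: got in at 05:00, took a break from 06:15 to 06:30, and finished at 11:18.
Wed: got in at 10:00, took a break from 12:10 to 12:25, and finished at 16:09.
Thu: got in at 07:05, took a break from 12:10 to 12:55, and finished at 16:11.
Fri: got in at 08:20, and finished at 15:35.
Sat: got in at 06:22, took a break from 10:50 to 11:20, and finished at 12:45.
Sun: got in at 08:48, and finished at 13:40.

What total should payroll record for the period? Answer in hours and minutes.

Mon: 09:52–15:12 = 5 h 20 min
Tue: 05:00–11:18 = 6 h 18 min; less 15 min break → 6 h 3 min
Wed: 10:00–16:09 = 6 h 9 min; less 15 min break → 5 h 54 min
Thu: 07:05–16:11 = 9 h 6 min; less 45 min break → 8 h 21 min
Fri: 08:20–15:35 = 7 h 15 min
Sat: 06:22–12:45 = 6 h 23 min; less 30 min break → 5 h 53 min
Sun: 08:48–13:40 = 4 h 52 min
Total: 5 h 20 min + 6 h 3 min + 5 h 54 min + 8 h 21 min + 7 h 15 min + 5 h 53 min + 4 h 52 min = 43 h 38 min.

43 h 38 min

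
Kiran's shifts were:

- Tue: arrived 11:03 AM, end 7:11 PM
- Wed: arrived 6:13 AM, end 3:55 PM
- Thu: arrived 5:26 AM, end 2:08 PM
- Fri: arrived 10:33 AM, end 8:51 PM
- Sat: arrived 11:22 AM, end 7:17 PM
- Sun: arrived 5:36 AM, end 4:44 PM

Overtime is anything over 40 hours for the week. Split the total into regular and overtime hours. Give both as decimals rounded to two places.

Regular 40.00 hours, overtime 15.88 hours

Tue: 11:03 AM–7:11 PM = 8 h 8 min
Wed: 6:13 AM–3:55 PM = 9 h 42 min
Thu: 5:26 AM–2:08 PM = 8 h 42 min
Fri: 10:33 AM–8:51 PM = 10 h 18 min
Sat: 11:22 AM–7:17 PM = 7 h 55 min
Sun: 5:36 AM–4:44 PM = 11 h 8 min
Total worked: 55 h 53 min = 55.88 h.
Threshold 40 h → overtime 15 h 53 min, regular 40 h 0 min.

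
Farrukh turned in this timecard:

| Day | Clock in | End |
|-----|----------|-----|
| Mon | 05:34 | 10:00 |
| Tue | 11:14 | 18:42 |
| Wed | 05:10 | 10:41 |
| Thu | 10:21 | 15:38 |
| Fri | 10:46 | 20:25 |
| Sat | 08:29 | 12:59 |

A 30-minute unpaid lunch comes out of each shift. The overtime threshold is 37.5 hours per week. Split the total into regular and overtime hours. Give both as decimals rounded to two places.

Mon: 05:34–10:00 = 4 h 26 min; less 30 min break → 3 h 56 min
Tue: 11:14–18:42 = 7 h 28 min; less 30 min break → 6 h 58 min
Wed: 05:10–10:41 = 5 h 31 min; less 30 min break → 5 h 1 min
Thu: 10:21–15:38 = 5 h 17 min; less 30 min break → 4 h 47 min
Fri: 10:46–20:25 = 9 h 39 min; less 30 min break → 9 h 9 min
Sat: 08:29–12:59 = 4 h 30 min; less 30 min break → 4 h 0 min
Total worked: 33 h 51 min = 33.85 h.
Threshold 37.5 h → overtime 0 h 0 min, regular 33 h 51 min.

Regular 33.85 hours, overtime 0.00 hours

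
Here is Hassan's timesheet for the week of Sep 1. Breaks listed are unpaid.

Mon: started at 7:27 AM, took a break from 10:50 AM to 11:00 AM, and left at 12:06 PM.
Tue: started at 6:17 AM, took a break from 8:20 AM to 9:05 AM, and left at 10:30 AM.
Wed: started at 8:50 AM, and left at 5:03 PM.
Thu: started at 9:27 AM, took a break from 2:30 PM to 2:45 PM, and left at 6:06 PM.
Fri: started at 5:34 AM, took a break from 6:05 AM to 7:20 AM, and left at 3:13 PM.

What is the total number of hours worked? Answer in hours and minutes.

Mon: 7:27 AM–12:06 PM = 4 h 39 min; less 10 min break → 4 h 29 min
Tue: 6:17 AM–10:30 AM = 4 h 13 min; less 45 min break → 3 h 28 min
Wed: 8:50 AM–5:03 PM = 8 h 13 min
Thu: 9:27 AM–6:06 PM = 8 h 39 min; less 15 min break → 8 h 24 min
Fri: 5:34 AM–3:13 PM = 9 h 39 min; less 75 min break → 8 h 24 min
Total: 4 h 29 min + 3 h 28 min + 8 h 13 min + 8 h 24 min + 8 h 24 min = 32 h 58 min.

32 h 58 min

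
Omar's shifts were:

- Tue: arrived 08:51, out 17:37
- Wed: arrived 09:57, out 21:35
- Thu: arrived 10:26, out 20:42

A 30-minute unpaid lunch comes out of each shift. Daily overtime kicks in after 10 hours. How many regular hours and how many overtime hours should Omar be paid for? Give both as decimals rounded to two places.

Regular 28.03 hours, overtime 1.13 hours

Tue: 08:51–17:37 = 8 h 46 min; less 30 min break → 8 h 16 min
Wed: 09:57–21:35 = 11 h 38 min; less 30 min break → 11 h 8 min
Thu: 10:26–20:42 = 10 h 16 min; less 30 min break → 9 h 46 min
Tue reg 8 h 16 min / OT 0 h 0 min; Wed reg 10 h 0 min / OT 1 h 8 min; Thu reg 9 h 46 min / OT 0 h 0 min.
Totals: regular 28 h 2 min, overtime 1 h 8 min.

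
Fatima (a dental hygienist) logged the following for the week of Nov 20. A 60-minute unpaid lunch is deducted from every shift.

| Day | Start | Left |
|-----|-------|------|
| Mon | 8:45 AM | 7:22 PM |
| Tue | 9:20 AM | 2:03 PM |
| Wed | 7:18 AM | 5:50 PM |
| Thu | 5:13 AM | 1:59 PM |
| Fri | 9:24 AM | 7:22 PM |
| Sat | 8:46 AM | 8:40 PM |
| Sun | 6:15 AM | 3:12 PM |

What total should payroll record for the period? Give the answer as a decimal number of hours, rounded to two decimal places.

58.45 hours

Mon: 8:45 AM–7:22 PM = 10 h 37 min; less 60 min break → 9 h 37 min
Tue: 9:20 AM–2:03 PM = 4 h 43 min; less 60 min break → 3 h 43 min
Wed: 7:18 AM–5:50 PM = 10 h 32 min; less 60 min break → 9 h 32 min
Thu: 5:13 AM–1:59 PM = 8 h 46 min; less 60 min break → 7 h 46 min
Fri: 9:24 AM–7:22 PM = 9 h 58 min; less 60 min break → 8 h 58 min
Sat: 8:46 AM–8:40 PM = 11 h 54 min; less 60 min break → 10 h 54 min
Sun: 6:15 AM–3:12 PM = 8 h 57 min; less 60 min break → 7 h 57 min
Total: 9 h 37 min + 3 h 43 min + 9 h 32 min + 7 h 46 min + 8 h 58 min + 10 h 54 min + 7 h 57 min = 58 h 27 min.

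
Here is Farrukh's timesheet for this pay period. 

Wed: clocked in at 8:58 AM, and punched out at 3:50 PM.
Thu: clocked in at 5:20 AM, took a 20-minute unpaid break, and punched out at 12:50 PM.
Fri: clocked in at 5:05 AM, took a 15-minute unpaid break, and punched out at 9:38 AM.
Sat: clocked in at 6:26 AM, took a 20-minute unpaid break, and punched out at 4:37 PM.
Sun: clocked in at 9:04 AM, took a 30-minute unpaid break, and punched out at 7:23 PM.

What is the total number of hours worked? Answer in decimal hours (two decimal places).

38.00 hours

Wed: 8:58 AM–3:50 PM = 6 h 52 min
Thu: 5:20 AM–12:50 PM = 7 h 30 min; less 20 min break → 7 h 10 min
Fri: 5:05 AM–9:38 AM = 4 h 33 min; less 15 min break → 4 h 18 min
Sat: 6:26 AM–4:37 PM = 10 h 11 min; less 20 min break → 9 h 51 min
Sun: 9:04 AM–7:23 PM = 10 h 19 min; less 30 min break → 9 h 49 min
Total: 6 h 52 min + 7 h 10 min + 4 h 18 min + 9 h 51 min + 9 h 49 min = 38 h 0 min.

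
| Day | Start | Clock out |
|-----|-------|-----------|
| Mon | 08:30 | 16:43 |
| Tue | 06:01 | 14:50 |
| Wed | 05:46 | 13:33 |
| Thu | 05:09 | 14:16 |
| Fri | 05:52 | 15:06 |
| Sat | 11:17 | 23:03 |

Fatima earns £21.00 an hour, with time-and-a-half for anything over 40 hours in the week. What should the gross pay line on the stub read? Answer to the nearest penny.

£1310.40

Mon: 08:30–16:43 = 8 h 13 min
Tue: 06:01–14:50 = 8 h 49 min
Wed: 05:46–13:33 = 7 h 47 min
Thu: 05:09–14:16 = 9 h 7 min
Fri: 05:52–15:06 = 9 h 14 min
Sat: 11:17–23:03 = 11 h 46 min
Total worked: 54 h 56 min = 3296 min.
Regular 40 h 0 min = 2400 min at £21.00/h; overtime 14 h 56 min = 896 min at £31.50/h.
Pay = (2400 × £21.00 + 896 × £31.50) ÷ 60 = £1310.40.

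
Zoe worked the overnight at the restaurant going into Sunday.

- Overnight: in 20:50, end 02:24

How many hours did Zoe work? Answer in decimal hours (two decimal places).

5.57 hours

Overnight: 20:50 → midnight = 3 h 10 min; midnight → 02:24 = 2 h 24 min; span 5 h 34 min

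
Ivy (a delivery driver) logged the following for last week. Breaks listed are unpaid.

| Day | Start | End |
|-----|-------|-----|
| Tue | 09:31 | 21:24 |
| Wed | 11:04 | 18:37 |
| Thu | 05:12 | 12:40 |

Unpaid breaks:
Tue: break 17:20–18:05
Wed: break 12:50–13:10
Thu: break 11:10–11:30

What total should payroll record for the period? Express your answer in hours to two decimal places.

25.48 hours

Tue: 09:31–21:24 = 11 h 53 min; less 45 min break → 11 h 8 min
Wed: 11:04–18:37 = 7 h 33 min; less 20 min break → 7 h 13 min
Thu: 05:12–12:40 = 7 h 28 min; less 20 min break → 7 h 8 min
Total: 11 h 8 min + 7 h 13 min + 7 h 8 min = 25 h 29 min.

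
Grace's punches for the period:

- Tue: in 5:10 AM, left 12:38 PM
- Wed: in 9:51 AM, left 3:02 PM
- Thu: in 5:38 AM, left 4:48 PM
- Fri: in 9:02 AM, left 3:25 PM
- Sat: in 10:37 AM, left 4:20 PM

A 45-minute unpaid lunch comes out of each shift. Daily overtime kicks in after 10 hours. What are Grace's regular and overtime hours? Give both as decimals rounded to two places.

Regular 31.75 hours, overtime 0.42 hours

Tue: 5:10 AM–12:38 PM = 7 h 28 min; less 45 min break → 6 h 43 min
Wed: 9:51 AM–3:02 PM = 5 h 11 min; less 45 min break → 4 h 26 min
Thu: 5:38 AM–4:48 PM = 11 h 10 min; less 45 min break → 10 h 25 min
Fri: 9:02 AM–3:25 PM = 6 h 23 min; less 45 min break → 5 h 38 min
Sat: 10:37 AM–4:20 PM = 5 h 43 min; less 45 min break → 4 h 58 min
Tue reg 6 h 43 min / OT 0 h 0 min; Wed reg 4 h 26 min / OT 0 h 0 min; Thu reg 10 h 0 min / OT 0 h 25 min; Fri reg 5 h 38 min / OT 0 h 0 min; Sat reg 4 h 58 min / OT 0 h 0 min.
Totals: regular 31 h 45 min, overtime 0 h 25 min.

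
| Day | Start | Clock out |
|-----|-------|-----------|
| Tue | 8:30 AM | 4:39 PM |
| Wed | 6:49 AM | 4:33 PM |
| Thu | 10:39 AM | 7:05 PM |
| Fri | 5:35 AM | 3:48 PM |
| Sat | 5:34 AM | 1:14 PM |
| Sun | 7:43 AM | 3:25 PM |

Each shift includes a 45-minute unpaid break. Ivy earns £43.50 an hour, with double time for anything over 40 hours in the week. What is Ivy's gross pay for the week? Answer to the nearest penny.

Tue: 8:30 AM–4:39 PM = 8 h 9 min; less 45 min break → 7 h 24 min
Wed: 6:49 AM–4:33 PM = 9 h 44 min; less 45 min break → 8 h 59 min
Thu: 10:39 AM–7:05 PM = 8 h 26 min; less 45 min break → 7 h 41 min
Fri: 5:35 AM–3:48 PM = 10 h 13 min; less 45 min break → 9 h 28 min
Sat: 5:34 AM–1:14 PM = 7 h 40 min; less 45 min break → 6 h 55 min
Sun: 7:43 AM–3:25 PM = 7 h 42 min; less 45 min break → 6 h 57 min
Total worked: 47 h 24 min = 2844 min.
Regular 40 h 0 min = 2400 min at £43.50/h; overtime 7 h 24 min = 444 min at £87.00/h.
Pay = (2400 × £43.50 + 444 × £87.00) ÷ 60 = £2383.80.

£2383.80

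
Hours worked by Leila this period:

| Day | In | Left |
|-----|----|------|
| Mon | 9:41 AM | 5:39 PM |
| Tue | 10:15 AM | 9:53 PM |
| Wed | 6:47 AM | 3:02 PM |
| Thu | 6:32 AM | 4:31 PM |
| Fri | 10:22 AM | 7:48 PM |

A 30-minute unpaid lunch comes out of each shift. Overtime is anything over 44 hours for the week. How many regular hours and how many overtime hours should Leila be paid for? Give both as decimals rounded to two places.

Mon: 9:41 AM–5:39 PM = 7 h 58 min; less 30 min break → 7 h 28 min
Tue: 10:15 AM–9:53 PM = 11 h 38 min; less 30 min break → 11 h 8 min
Wed: 6:47 AM–3:02 PM = 8 h 15 min; less 30 min break → 7 h 45 min
Thu: 6:32 AM–4:31 PM = 9 h 59 min; less 30 min break → 9 h 29 min
Fri: 10:22 AM–7:48 PM = 9 h 26 min; less 30 min break → 8 h 56 min
Total worked: 44 h 46 min = 44.77 h.
Threshold 44 h → overtime 0 h 46 min, regular 44 h 0 min.

Regular 44.00 hours, overtime 0.77 hours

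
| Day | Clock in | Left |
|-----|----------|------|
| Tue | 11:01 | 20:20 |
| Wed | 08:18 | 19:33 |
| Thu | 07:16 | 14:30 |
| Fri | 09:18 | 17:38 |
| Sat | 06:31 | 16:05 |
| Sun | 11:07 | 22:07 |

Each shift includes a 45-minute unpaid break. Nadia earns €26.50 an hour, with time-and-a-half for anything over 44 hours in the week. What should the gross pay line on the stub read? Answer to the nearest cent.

€1491.95

Tue: 11:01–20:20 = 9 h 19 min; less 45 min break → 8 h 34 min
Wed: 08:18–19:33 = 11 h 15 min; less 45 min break → 10 h 30 min
Thu: 07:16–14:30 = 7 h 14 min; less 45 min break → 6 h 29 min
Fri: 09:18–17:38 = 8 h 20 min; less 45 min break → 7 h 35 min
Sat: 06:31–16:05 = 9 h 34 min; less 45 min break → 8 h 49 min
Sun: 11:07–22:07 = 11 h 0 min; less 45 min break → 10 h 15 min
Total worked: 52 h 12 min = 3132 min.
Regular 44 h 0 min = 2640 min at €26.50/h; overtime 8 h 12 min = 492 min at €39.75/h.
Pay = (2640 × €26.50 + 492 × €39.75) ÷ 60 = €1491.95.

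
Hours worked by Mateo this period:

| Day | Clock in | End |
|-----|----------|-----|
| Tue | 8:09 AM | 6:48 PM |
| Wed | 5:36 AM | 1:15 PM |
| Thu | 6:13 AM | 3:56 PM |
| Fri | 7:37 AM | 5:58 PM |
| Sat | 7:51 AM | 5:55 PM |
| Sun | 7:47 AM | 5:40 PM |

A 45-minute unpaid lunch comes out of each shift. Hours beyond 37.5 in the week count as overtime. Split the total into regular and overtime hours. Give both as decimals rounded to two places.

Regular 37.50 hours, overtime 16.32 hours

Tue: 8:09 AM–6:48 PM = 10 h 39 min; less 45 min break → 9 h 54 min
Wed: 5:36 AM–1:15 PM = 7 h 39 min; less 45 min break → 6 h 54 min
Thu: 6:13 AM–3:56 PM = 9 h 43 min; less 45 min break → 8 h 58 min
Fri: 7:37 AM–5:58 PM = 10 h 21 min; less 45 min break → 9 h 36 min
Sat: 7:51 AM–5:55 PM = 10 h 4 min; less 45 min break → 9 h 19 min
Sun: 7:47 AM–5:40 PM = 9 h 53 min; less 45 min break → 9 h 8 min
Total worked: 53 h 49 min = 53.82 h.
Threshold 37.5 h → overtime 16 h 19 min, regular 37 h 30 min.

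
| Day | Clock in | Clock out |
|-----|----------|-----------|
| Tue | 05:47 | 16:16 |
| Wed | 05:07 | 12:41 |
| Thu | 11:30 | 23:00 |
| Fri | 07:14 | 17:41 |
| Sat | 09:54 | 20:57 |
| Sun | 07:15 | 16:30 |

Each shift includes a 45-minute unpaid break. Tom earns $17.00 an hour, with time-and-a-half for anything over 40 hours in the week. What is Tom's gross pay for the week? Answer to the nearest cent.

$1082.90

Tue: 05:47–16:16 = 10 h 29 min; less 45 min break → 9 h 44 min
Wed: 05:07–12:41 = 7 h 34 min; less 45 min break → 6 h 49 min
Thu: 11:30–23:00 = 11 h 30 min; less 45 min break → 10 h 45 min
Fri: 07:14–17:41 = 10 h 27 min; less 45 min break → 9 h 42 min
Sat: 09:54–20:57 = 11 h 3 min; less 45 min break → 10 h 18 min
Sun: 07:15–16:30 = 9 h 15 min; less 45 min break → 8 h 30 min
Total worked: 55 h 48 min = 3348 min.
Regular 40 h 0 min = 2400 min at $17.00/h; overtime 15 h 48 min = 948 min at $25.50/h.
Pay = (2400 × $17.00 + 948 × $25.50) ÷ 60 = $1082.90.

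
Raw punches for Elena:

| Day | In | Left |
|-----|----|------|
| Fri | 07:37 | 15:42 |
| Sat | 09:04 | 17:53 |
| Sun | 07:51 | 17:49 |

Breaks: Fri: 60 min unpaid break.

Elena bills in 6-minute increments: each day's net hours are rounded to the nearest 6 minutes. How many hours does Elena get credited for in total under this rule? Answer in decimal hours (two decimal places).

25.90 hours

Fri: 07:37–15:42 = 8 h 5 min − 60 min = 7 h 5 min → rounds to 7 h 6 min
Sat: 09:04–17:53 = 8 h 49 min → rounds to 8 h 48 min
Sun: 07:51–17:49 = 9 h 58 min → rounds to 10 h 0 min
Total credited: 25 h 54 min.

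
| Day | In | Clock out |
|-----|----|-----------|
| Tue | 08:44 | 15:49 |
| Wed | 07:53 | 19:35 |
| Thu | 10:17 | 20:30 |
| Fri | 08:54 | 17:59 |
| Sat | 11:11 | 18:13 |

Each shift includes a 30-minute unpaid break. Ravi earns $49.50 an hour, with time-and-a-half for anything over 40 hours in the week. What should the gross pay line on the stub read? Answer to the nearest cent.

Tue: 08:44–15:49 = 7 h 5 min; less 30 min break → 6 h 35 min
Wed: 07:53–19:35 = 11 h 42 min; less 30 min break → 11 h 12 min
Thu: 10:17–20:30 = 10 h 13 min; less 30 min break → 9 h 43 min
Fri: 08:54–17:59 = 9 h 5 min; less 30 min break → 8 h 35 min
Sat: 11:11–18:13 = 7 h 2 min; less 30 min break → 6 h 32 min
Total worked: 42 h 37 min = 2557 min.
Regular 40 h 0 min = 2400 min at $49.50/h; overtime 2 h 37 min = 157 min at $74.25/h.
Pay = (2400 × $49.50 + 157 × $74.25) ÷ 60 = $2174.29.

$2174.29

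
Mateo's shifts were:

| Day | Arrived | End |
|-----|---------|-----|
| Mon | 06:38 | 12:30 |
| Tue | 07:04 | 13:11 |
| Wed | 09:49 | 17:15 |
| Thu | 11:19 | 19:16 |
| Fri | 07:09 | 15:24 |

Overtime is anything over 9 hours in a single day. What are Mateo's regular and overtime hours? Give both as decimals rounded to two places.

Mon: 06:38–12:30 = 5 h 52 min
Tue: 07:04–13:11 = 6 h 7 min
Wed: 09:49–17:15 = 7 h 26 min
Thu: 11:19–19:16 = 7 h 57 min
Fri: 07:09–15:24 = 8 h 15 min
Mon reg 5 h 52 min / OT 0 h 0 min; Tue reg 6 h 7 min / OT 0 h 0 min; Wed reg 7 h 26 min / OT 0 h 0 min; Thu reg 7 h 57 min / OT 0 h 0 min; Fri reg 8 h 15 min / OT 0 h 0 min.
Totals: regular 35 h 37 min, overtime 0 h 0 min.

Regular 35.62 hours, overtime 0.00 hours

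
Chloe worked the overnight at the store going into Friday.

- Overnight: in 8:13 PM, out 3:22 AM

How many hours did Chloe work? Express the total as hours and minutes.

7 h 9 min

Overnight: 8:13 PM → midnight = 3 h 47 min; midnight → 3:22 AM = 3 h 22 min; span 7 h 9 min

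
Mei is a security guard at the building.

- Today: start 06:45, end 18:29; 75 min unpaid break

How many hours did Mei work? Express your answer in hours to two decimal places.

10.48 hours

Today: 06:45–18:29 = 11 h 44 min; less 75 min break → 10 h 29 min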